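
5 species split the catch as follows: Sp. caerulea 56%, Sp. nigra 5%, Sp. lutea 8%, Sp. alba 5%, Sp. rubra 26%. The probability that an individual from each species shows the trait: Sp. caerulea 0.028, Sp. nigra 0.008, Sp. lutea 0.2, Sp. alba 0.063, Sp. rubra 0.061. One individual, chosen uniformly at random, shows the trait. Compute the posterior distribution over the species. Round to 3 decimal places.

Unnormalized posteriors (prior × likelihood):
  Sp. caerulea: 0.56 × 0.028 = 0.01568
  Sp. nigra: 0.05 × 0.008 = 0.0004
  Sp. lutea: 0.08 × 0.2 = 0.016
  Sp. alba: 0.05 × 0.063 = 0.00315
  Sp. rubra: 0.26 × 0.061 = 0.01586
Normalizing constant = 0.05109.
P(Sp. caerulea | trait) = 0.01568/0.05109 ≈ 0.307
P(Sp. nigra | trait) = 0.0004/0.05109 ≈ 0.008
P(Sp. lutea | trait) = 0.016/0.05109 ≈ 0.313
P(Sp. alba | trait) = 0.00315/0.05109 ≈ 0.062
P(Sp. rubra | trait) = 0.01586/0.05109 ≈ 0.310

Sp. caerulea 0.307, Sp. nigra 0.008, Sp. lutea 0.313, Sp. alba 0.062, Sp. rubra 0.310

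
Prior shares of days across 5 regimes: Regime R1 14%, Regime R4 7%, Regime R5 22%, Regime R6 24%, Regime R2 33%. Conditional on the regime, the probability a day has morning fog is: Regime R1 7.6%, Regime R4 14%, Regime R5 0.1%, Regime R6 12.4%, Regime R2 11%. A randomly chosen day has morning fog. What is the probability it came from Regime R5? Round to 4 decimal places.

Compute prior × likelihood for every hypothesis:
  Regime R1: 0.14 × 0.076 = 0.01064
  Regime R4: 0.07 × 0.14 = 0.0098
  Regime R5: 0.22 × 0.001 = 0.00022
  Regime R6: 0.24 × 0.124 = 0.02976
  Regime R2: 0.33 × 0.11 = 0.0363
Sum = 0.08672.
P(Regime R5 | evidence) = 0.00022 / 0.08672 ≈ 0.0025.

0.0025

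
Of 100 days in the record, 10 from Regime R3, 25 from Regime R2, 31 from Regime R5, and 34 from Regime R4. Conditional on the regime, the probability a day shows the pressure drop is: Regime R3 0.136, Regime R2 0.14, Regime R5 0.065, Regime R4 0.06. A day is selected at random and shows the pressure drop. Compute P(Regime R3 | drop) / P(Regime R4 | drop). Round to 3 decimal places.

0.667

By Bayes' rule, posterior ∝ prior × likelihood:
  Regime R3: 0.1 × 0.136 = 0.0136
  Regime R2: 0.25 × 0.14 = 0.035
  Regime R5: 0.31 × 0.065 = 0.02015
  Regime R4: 0.34 × 0.06 = 0.0204
Sum = 0.08915.
The ratio is 0.0136 / 0.0204 (the normalizer cancels) = 0.667.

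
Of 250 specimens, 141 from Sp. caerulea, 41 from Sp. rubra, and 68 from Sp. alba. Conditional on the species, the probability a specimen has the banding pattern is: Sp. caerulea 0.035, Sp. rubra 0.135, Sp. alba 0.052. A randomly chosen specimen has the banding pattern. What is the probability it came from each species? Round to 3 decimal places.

Sp. caerulea 0.352, Sp. rubra 0.395, Sp. alba 0.252

By Bayes' rule, posterior ∝ prior × likelihood:
  Sp. caerulea: 0.564 × 0.035 = 0.01974
  Sp. rubra: 0.164 × 0.135 = 0.02214
  Sp. alba: 0.272 × 0.052 = 0.014144
Total = 0.056024.
P(Sp. caerulea | banded) = 0.01974/0.056024 ≈ 0.352
P(Sp. rubra | banded) = 0.02214/0.056024 ≈ 0.395
P(Sp. alba | banded) = 0.014144/0.056024 ≈ 0.252
(Check: 0.352+0.395+0.252 = 0.999.)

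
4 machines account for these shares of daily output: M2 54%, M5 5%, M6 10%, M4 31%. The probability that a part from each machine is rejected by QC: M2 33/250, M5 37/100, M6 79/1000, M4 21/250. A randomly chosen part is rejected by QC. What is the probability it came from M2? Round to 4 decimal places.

0.5761

Unnormalized posteriors (prior × likelihood):
  M2: 0.54 × 0.132 = 0.07128
  M5: 0.05 × 0.37 = 0.0185
  M6: 0.1 × 0.079 = 0.0079
  M4: 0.31 × 0.084 = 0.02604
Sum = 0.12372.
P(M2 | evidence) = 0.07128 / 0.12372 ≈ 0.5761.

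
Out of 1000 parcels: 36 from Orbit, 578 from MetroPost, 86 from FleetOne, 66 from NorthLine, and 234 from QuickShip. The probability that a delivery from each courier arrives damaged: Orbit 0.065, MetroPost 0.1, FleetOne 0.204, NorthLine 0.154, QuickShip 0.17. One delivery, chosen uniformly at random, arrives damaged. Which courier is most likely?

MetroPost

Unnormalized posteriors (prior × likelihood):
  Orbit: 0.036 × 0.065 = 0.00234
  MetroPost: 0.578 × 0.1 = 0.0578
  FleetOne: 0.086 × 0.204 = 0.017544
  NorthLine: 0.066 × 0.154 = 0.010164
  QuickShip: 0.234 × 0.17 = 0.03978
Sum = 0.127628.
Largest term belongs to MetroPost, so MetroPost is most probable.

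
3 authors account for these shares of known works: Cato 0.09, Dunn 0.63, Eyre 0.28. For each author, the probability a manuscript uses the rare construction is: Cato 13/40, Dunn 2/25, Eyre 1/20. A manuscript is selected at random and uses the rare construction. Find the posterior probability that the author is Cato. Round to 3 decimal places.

0.312

By Bayes' rule, posterior ∝ prior × likelihood:
  Cato: 0.09 × 0.325 = 0.02925
  Dunn: 0.63 × 0.08 = 0.0504
  Eyre: 0.28 × 0.05 = 0.014
Normalizing constant = 0.09365.
P(Cato | evidence) = 0.02925 / 0.09365 ≈ 0.312.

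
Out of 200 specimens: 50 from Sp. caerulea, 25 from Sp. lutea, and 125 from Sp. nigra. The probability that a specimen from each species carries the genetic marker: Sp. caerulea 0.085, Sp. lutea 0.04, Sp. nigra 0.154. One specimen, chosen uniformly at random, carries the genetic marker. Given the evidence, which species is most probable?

Sp. nigra

Unnormalized posteriors (prior × likelihood):
  Sp. caerulea: 0.25 × 0.085 = 0.02125
  Sp. lutea: 0.125 × 0.04 = 0.005
  Sp. nigra: 0.625 × 0.154 = 0.09625
Sum = 0.1225.
Largest term belongs to Sp. nigra, so Sp. nigra is most probable.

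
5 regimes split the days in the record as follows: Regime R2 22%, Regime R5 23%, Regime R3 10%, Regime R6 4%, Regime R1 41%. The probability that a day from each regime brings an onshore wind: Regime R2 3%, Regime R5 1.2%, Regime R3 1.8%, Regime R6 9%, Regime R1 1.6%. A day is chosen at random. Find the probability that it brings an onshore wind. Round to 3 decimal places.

Unnormalized posteriors (prior × likelihood):
  Regime R2: 0.22 × 0.03 = 0.0066
  Regime R5: 0.23 × 0.012 = 0.00276
  Regime R3: 0.1 × 0.018 = 0.0018
  Regime R6: 0.04 × 0.09 = 0.0036
  Regime R1: 0.41 × 0.016 = 0.00656
P(onshore) = 0.0066 + 0.00276 + 0.0018 + 0.0036 + 0.00656 = 0.02132 → 0.021.

0.021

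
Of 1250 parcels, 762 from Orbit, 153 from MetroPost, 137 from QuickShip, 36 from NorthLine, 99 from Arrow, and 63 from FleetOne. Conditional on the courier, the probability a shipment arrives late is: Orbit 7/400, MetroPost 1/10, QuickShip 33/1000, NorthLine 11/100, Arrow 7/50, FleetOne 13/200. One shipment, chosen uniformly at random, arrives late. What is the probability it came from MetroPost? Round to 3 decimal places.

Compute prior × likelihood for every hypothesis:
  Orbit: 0.6096 × 0.0175 = 0.010668
  MetroPost: 0.1224 × 0.1 = 0.01224
  QuickShip: 0.1096 × 0.033 = 0.0036168
  NorthLine: 0.0288 × 0.11 = 0.003168
  Arrow: 0.0792 × 0.14 = 0.011088
  FleetOne: 0.0504 × 0.065 = 0.003276
Total = 0.0440568.
P(MetroPost | evidence) = 0.01224 / 0.0440568 ≈ 0.278.

0.278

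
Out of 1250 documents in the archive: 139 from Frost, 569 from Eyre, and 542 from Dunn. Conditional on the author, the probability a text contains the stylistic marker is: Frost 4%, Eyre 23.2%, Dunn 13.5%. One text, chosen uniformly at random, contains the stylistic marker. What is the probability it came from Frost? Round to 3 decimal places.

Unnormalized posteriors (prior × likelihood):
  Frost: 0.1112 × 0.04 = 0.004448
  Eyre: 0.4552 × 0.232 = 0.1056064
  Dunn: 0.4336 × 0.135 = 0.058536
Sum = 0.1685904.
P(Frost | evidence) = 0.004448 / 0.1685904 ≈ 0.026.

0.026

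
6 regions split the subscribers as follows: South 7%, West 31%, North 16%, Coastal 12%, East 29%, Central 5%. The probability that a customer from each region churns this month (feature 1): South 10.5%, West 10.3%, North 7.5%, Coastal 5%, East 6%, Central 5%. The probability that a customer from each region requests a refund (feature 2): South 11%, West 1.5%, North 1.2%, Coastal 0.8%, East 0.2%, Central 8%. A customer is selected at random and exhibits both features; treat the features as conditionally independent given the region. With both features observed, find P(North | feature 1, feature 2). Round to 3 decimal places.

Compute prior × likelihood for every hypothesis:
  South: 0.07 × 0.105 × 0.11 = 0.0008085
  West: 0.31 × 0.103 × 0.015 = 0.00047895
  North: 0.16 × 0.075 × 0.012 = 0.000144
  Coastal: 0.12 × 0.05 × 0.008 = 0.000048
  East: 0.29 × 0.06 × 0.002 = 0.0000348
  Central: 0.05 × 0.05 × 0.08 = 0.0002
Sum = 0.00171425.
P(North | evidence) = 0.000144 / 0.00171425 ≈ 0.084.

0.084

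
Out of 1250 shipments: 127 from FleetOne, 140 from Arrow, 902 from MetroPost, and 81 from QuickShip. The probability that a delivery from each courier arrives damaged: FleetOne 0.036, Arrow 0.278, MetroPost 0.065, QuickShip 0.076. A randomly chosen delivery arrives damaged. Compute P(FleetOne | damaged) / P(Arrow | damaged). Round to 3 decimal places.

By Bayes' rule, posterior ∝ prior × likelihood:
  FleetOne: 0.1016 × 0.036 = 0.0036576
  Arrow: 0.112 × 0.278 = 0.031136
  MetroPost: 0.7216 × 0.065 = 0.046904
  QuickShip: 0.0648 × 0.076 = 0.0049248
Sum = 0.0866224.
The ratio is 0.0036576 / 0.031136 (the normalizer cancels) = 0.117.

0.117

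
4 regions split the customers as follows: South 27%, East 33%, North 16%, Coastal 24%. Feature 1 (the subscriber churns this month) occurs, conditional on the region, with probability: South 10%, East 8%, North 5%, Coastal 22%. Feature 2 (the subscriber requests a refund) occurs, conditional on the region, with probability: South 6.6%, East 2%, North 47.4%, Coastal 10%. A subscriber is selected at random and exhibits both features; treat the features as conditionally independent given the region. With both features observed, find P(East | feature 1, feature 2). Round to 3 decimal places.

0.046

Prior × likelihood for each hypothesis:
  South: 0.27 × 0.1 × 0.066 = 0.001782
  East: 0.33 × 0.08 × 0.02 = 0.000528
  North: 0.16 × 0.05 × 0.474 = 0.003792
  Coastal: 0.24 × 0.22 × 0.1 = 0.00528
Total = 0.011382.
P(East | evidence) = 0.000528 / 0.011382 ≈ 0.046.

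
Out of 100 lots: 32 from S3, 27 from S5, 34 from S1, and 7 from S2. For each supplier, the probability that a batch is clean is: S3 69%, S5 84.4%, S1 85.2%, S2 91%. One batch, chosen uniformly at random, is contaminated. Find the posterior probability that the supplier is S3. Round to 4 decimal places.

0.5012

Taking complements, P(contaminated | each) = S3 0.31, S5 0.156, S1 0.148, S2 0.09.
Prior × likelihood for each hypothesis:
  S3: 0.32 × 0.31 = 0.0992
  S5: 0.27 × 0.156 = 0.04212
  S1: 0.34 × 0.148 = 0.05032
  S2: 0.07 × 0.09 = 0.0063
Normalizing constant = 0.19794.
P(S3 | evidence) = 0.0992 / 0.19794 ≈ 0.5012.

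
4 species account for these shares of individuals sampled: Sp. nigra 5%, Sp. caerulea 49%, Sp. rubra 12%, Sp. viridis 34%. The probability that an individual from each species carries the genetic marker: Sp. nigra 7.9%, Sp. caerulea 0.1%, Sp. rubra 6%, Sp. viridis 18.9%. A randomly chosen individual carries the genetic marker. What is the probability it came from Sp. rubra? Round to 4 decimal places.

0.0949

Prior × likelihood for each hypothesis:
  Sp. nigra: 0.05 × 0.079 = 0.00395
  Sp. caerulea: 0.49 × 0.001 = 0.00049
  Sp. rubra: 0.12 × 0.06 = 0.0072
  Sp. viridis: 0.34 × 0.189 = 0.06426
Sum = 0.0759.
P(Sp. rubra | evidence) = 0.0072 / 0.0759 ≈ 0.0949.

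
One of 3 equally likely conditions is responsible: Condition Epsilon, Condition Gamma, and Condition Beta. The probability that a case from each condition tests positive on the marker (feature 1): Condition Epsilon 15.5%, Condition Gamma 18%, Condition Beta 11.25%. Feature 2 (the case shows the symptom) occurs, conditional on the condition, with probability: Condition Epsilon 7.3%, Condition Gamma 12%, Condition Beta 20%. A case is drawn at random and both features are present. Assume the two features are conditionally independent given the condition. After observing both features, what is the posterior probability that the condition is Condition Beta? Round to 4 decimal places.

0.4060

With a uniform prior (1/3 each), posterior ∝ likelihood:
  Condition Epsilon: 0.155 × 0.073 = 0.011315
  Condition Gamma: 0.18 × 0.12 = 0.0216
  Condition Beta: 0.1125 × 0.2 = 0.0225
Sum = 0.055415.
P(Condition Beta | evidence) = 0.0225 / 0.055415 ≈ 0.4060.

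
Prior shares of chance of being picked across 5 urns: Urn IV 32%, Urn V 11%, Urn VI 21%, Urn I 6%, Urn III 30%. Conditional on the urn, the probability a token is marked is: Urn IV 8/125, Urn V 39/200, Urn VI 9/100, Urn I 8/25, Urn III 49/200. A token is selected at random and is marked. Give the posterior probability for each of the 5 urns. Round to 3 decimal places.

Unnormalized posteriors (prior × likelihood):
  Urn IV: 0.32 × 0.064 = 0.02048
  Urn V: 0.11 × 0.195 = 0.02145
  Urn VI: 0.21 × 0.09 = 0.0189
  Urn I: 0.06 × 0.32 = 0.0192
  Urn III: 0.3 × 0.245 = 0.0735
Sum = 0.15353.
P(Urn IV | marked) = 0.02048/0.15353 ≈ 0.133
P(Urn V | marked) = 0.02145/0.15353 ≈ 0.140
P(Urn VI | marked) = 0.0189/0.15353 ≈ 0.123
P(Urn I | marked) = 0.0192/0.15353 ≈ 0.125
P(Urn III | marked) = 0.0735/0.15353 ≈ 0.479
(Check: 0.133+0.140+0.123+0.125+0.479 = 1.000.)

Urn IV 0.133, Urn V 0.140, Urn VI 0.123, Urn I 0.125, Urn III 0.479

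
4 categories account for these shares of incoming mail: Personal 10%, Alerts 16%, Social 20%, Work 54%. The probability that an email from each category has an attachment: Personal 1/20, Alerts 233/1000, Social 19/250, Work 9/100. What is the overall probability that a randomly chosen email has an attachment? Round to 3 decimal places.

0.106

Compute prior × likelihood for every hypothesis:
  Personal: 0.1 × 0.05 = 0.005
  Alerts: 0.16 × 0.233 = 0.03728
  Social: 0.2 × 0.076 = 0.0152
  Work: 0.54 × 0.09 = 0.0486
P(attachment) = 0.005 + 0.03728 + 0.0152 + 0.0486 = 0.10608 → 0.106.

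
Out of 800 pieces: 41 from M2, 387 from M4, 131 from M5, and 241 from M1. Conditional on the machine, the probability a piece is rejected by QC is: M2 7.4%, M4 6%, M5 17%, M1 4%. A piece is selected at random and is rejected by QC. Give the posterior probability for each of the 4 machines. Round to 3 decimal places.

M2 0.052, M4 0.399, M5 0.383, M1 0.166

Unnormalized posteriors (prior × likelihood):
  M2: 0.05125 × 0.074 = 0.0037925
  M4: 0.48375 × 0.06 = 0.029025
  M5: 0.16375 × 0.17 = 0.0278375
  M1: 0.30125 × 0.04 = 0.01205
Total = 0.072705.
P(M2 | rejected) = 0.0037925/0.072705 ≈ 0.052
P(M4 | rejected) = 0.029025/0.072705 ≈ 0.399
P(M5 | rejected) = 0.0278375/0.072705 ≈ 0.383
P(M1 | rejected) = 0.01205/0.072705 ≈ 0.166
(Check: 0.052+0.399+0.383+0.166 = 1.000.)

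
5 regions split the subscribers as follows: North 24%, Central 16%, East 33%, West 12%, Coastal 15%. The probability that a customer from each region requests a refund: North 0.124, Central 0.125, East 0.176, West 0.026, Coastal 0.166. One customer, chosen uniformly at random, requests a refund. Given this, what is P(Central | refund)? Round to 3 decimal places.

By Bayes' rule, posterior ∝ prior × likelihood:
  North: 0.24 × 0.124 = 0.02976
  Central: 0.16 × 0.125 = 0.02
  East: 0.33 × 0.176 = 0.05808
  West: 0.12 × 0.026 = 0.00312
  Coastal: 0.15 × 0.166 = 0.0249
Sum = 0.13586.
P(Central | evidence) = 0.02 / 0.13586 ≈ 0.147.

0.147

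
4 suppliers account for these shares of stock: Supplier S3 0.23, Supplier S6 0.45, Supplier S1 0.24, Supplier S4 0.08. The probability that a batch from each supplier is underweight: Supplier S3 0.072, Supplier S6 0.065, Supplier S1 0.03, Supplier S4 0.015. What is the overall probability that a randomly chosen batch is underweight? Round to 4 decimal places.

Unnormalized posteriors (prior × likelihood):
  Supplier S3: 0.23 × 0.072 = 0.01656
  Supplier S6: 0.45 × 0.065 = 0.02925
  Supplier S1: 0.24 × 0.03 = 0.0072
  Supplier S4: 0.08 × 0.015 = 0.0012
P(underweight) = 0.01656 + 0.02925 + 0.0072 + 0.0012 = 0.05421 → 0.0542.

0.0542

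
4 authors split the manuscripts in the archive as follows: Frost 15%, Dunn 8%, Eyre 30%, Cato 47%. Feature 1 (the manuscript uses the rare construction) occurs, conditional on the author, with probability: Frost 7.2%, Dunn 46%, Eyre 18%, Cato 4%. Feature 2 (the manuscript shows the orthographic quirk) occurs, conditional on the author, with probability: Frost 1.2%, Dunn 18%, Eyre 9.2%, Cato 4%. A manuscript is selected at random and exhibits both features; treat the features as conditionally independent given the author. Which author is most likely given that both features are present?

Prior × likelihood for each hypothesis:
  Frost: 0.15 × 0.072 × 0.012 = 0.0001296
  Dunn: 0.08 × 0.46 × 0.18 = 0.006624
  Eyre: 0.3 × 0.18 × 0.092 = 0.004968
  Cato: 0.47 × 0.04 × 0.04 = 0.000752
Normalizing constant = 0.0124736.
Largest term belongs to Dunn, so Dunn is most probable.

Dunn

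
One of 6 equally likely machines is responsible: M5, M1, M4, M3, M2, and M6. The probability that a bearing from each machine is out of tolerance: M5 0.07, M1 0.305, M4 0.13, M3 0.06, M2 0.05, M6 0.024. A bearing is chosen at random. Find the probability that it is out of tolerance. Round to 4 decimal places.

Since the prior is uniform, the posterior is proportional to the likelihood:
  M5: 0.07
  M1: 0.305
  M4: 0.13
  M3: 0.06
  M2: 0.05
  M6: 0.024
P(oversize) = (1/6) × (0.07 + 0.305 + 0.13 + 0.06 + 0.05 + 0.024) = 0.639/6 ≈ 0.1065.

0.1065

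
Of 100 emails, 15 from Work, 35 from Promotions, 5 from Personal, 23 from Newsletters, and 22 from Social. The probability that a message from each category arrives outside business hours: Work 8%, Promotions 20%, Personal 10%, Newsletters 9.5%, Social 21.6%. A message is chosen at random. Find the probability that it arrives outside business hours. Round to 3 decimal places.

0.156

Compute prior × likelihood for every hypothesis:
  Work: 0.15 × 0.08 = 0.012
  Promotions: 0.35 × 0.2 = 0.07
  Personal: 0.05 × 0.1 = 0.005
  Newsletters: 0.23 × 0.095 = 0.02185
  Social: 0.22 × 0.216 = 0.04752
P(off-hours) = 0.012 + 0.07 + 0.005 + 0.02185 + 0.04752 = 0.15637 → 0.156.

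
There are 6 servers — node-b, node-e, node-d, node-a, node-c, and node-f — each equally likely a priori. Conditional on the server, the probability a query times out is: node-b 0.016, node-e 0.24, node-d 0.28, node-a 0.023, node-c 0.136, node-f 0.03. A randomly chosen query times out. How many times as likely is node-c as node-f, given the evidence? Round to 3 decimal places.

4.533

Since the prior is uniform, the posterior is proportional to the likelihood:
  node-b: 0.016
  node-e: 0.24
  node-d: 0.28
  node-a: 0.023
  node-c: 0.136
  node-f: 0.03
Normalizing constant = 0.725.
The ratio is 0.136 / 0.03 (the normalizer cancels) = 4.533.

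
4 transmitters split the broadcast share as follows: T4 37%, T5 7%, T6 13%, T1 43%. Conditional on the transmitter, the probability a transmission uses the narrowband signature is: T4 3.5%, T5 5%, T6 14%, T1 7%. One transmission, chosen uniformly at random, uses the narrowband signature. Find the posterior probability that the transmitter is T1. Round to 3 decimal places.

Unnormalized posteriors (prior × likelihood):
  T4: 0.37 × 0.035 = 0.01295
  T5: 0.07 × 0.05 = 0.0035
  T6: 0.13 × 0.14 = 0.0182
  T1: 0.43 × 0.07 = 0.0301
Total = 0.06475.
P(T1 | evidence) = 0.0301 / 0.06475 ≈ 0.465.

0.465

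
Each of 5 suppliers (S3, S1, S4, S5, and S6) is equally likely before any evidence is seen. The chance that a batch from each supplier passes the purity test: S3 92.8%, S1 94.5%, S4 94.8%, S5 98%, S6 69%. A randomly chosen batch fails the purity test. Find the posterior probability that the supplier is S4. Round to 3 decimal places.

Taking complements, P(off-spec | each) = S3 0.072, S1 0.055, S4 0.052, S5 0.02, S6 0.31.
With a uniform prior (1/5 each), posterior ∝ likelihood:
  S3: 0.072
  S1: 0.055
  S4: 0.052
  S5: 0.02
  S6: 0.31
Total = 0.509.
P(S4 | evidence) = 0.052 / 0.509 ≈ 0.102.

0.102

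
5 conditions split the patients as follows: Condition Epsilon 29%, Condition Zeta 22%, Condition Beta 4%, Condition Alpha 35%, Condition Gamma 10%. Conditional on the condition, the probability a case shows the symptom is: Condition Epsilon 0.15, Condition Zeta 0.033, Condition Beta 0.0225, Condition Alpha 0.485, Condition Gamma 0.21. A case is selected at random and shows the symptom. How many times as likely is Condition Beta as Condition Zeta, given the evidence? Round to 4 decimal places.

0.1240

Unnormalized posteriors (prior × likelihood):
  Condition Epsilon: 0.29 × 0.15 = 0.0435
  Condition Zeta: 0.22 × 0.033 = 0.00726
  Condition Beta: 0.04 × 0.0225 = 0.0009
  Condition Alpha: 0.35 × 0.485 = 0.16975
  Condition Gamma: 0.1 × 0.21 = 0.021
Sum = 0.24241.
The ratio is 0.0009 / 0.00726 (the normalizer cancels) = 0.1240.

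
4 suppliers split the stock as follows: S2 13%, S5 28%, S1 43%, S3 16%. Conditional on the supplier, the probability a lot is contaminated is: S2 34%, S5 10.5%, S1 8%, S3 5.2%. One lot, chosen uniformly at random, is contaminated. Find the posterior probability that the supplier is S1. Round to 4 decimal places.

0.2957

Unnormalized posteriors (prior × likelihood):
  S2: 0.13 × 0.34 = 0.0442
  S5: 0.28 × 0.105 = 0.0294
  S1: 0.43 × 0.08 = 0.0344
  S3: 0.16 × 0.052 = 0.00832
Total = 0.11632.
P(S1 | evidence) = 0.0344 / 0.11632 ≈ 0.2957.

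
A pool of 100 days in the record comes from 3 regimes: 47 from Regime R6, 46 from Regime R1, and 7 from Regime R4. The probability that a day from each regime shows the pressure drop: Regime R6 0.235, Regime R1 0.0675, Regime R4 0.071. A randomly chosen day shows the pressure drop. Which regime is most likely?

By Bayes' rule, posterior ∝ prior × likelihood:
  Regime R6: 0.47 × 0.235 = 0.11045
  Regime R1: 0.46 × 0.0675 = 0.03105
  Regime R4: 0.07 × 0.071 = 0.00497
Total = 0.14647.
Largest term belongs to Regime R6, so Regime R6 is most probable.

Regime R6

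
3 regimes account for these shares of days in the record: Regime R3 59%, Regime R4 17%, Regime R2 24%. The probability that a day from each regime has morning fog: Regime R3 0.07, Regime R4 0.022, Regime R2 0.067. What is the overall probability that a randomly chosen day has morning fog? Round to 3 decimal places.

0.061

Compute prior × likelihood for every hypothesis:
  Regime R3: 0.59 × 0.07 = 0.0413
  Regime R4: 0.17 × 0.022 = 0.00374
  Regime R2: 0.24 × 0.067 = 0.01608
P(fog) = 0.0413 + 0.00374 + 0.01608 = 0.06112 → 0.061.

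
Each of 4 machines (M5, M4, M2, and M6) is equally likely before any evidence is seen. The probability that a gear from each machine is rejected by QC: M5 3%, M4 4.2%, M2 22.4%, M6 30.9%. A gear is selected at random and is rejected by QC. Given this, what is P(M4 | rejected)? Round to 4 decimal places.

With a uniform prior (1/4 each), posterior ∝ likelihood:
  M5: 0.03
  M4: 0.042
  M2: 0.224
  M6: 0.309
Sum = 0.605.
P(M4 | evidence) = 0.042 / 0.605 ≈ 0.0694.

0.0694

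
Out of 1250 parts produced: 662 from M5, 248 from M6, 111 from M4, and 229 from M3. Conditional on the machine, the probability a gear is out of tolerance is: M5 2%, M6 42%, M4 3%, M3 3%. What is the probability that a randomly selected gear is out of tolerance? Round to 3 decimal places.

Unnormalized posteriors (prior × likelihood):
  M5: 0.5296 × 0.02 = 0.010592
  M6: 0.1984 × 0.42 = 0.083328
  M4: 0.0888 × 0.03 = 0.002664
  M3: 0.1832 × 0.03 = 0.005496
P(oversize) = 0.010592 + 0.083328 + 0.002664 + 0.005496 = 0.10208 → 0.102.

0.102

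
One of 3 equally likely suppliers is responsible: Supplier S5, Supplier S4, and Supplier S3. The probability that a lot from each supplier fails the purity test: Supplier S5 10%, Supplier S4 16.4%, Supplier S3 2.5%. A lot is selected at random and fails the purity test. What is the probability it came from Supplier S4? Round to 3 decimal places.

0.567

With a uniform prior (1/3 each), posterior ∝ likelihood:
  Supplier S5: 0.1
  Supplier S4: 0.164
  Supplier S3: 0.025
Normalizing constant = 0.289.
P(Supplier S4 | evidence) = 0.164 / 0.289 ≈ 0.567.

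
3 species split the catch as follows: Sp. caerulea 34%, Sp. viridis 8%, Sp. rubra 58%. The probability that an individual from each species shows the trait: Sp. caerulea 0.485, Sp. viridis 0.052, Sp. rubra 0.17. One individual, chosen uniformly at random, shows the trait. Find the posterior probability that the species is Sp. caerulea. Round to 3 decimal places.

0.616

Compute prior × likelihood for every hypothesis:
  Sp. caerulea: 0.34 × 0.485 = 0.1649
  Sp. viridis: 0.08 × 0.052 = 0.00416
  Sp. rubra: 0.58 × 0.17 = 0.0986
Normalizing constant = 0.26766.
P(Sp. caerulea | evidence) = 0.1649 / 0.26766 ≈ 0.616.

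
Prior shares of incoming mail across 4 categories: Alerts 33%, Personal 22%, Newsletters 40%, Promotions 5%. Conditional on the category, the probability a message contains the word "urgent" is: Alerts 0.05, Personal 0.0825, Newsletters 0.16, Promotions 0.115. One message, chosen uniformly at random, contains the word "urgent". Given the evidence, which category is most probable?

Compute prior × likelihood for every hypothesis:
  Alerts: 0.33 × 0.05 = 0.0165
  Personal: 0.22 × 0.0825 = 0.01815
  Newsletters: 0.4 × 0.16 = 0.064
  Promotions: 0.05 × 0.115 = 0.00575
Total = 0.1044.
Largest term belongs to Newsletters, so Newsletters is most probable.

Newsletters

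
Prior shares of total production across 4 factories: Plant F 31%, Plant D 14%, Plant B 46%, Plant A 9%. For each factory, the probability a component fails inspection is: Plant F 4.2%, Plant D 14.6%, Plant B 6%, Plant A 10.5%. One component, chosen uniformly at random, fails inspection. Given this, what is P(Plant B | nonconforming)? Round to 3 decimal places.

Prior × likelihood for each hypothesis:
  Plant F: 0.31 × 0.042 = 0.01302
  Plant D: 0.14 × 0.146 = 0.02044
  Plant B: 0.46 × 0.06 = 0.0276
  Plant A: 0.09 × 0.105 = 0.00945
Total = 0.07051.
P(Plant B | evidence) = 0.0276 / 0.07051 ≈ 0.391.

0.391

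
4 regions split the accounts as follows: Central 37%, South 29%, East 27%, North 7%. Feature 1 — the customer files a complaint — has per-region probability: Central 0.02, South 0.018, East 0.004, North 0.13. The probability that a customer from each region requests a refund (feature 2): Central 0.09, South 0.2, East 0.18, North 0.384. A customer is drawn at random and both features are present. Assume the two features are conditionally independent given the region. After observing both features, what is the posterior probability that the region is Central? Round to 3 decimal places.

0.123

Compute prior × likelihood for every hypothesis:
  Central: 0.37 × 0.02 × 0.09 = 0.000666
  South: 0.29 × 0.018 × 0.2 = 0.001044
  East: 0.27 × 0.004 × 0.18 = 0.0001944
  North: 0.07 × 0.13 × 0.384 = 0.0034944
Sum = 0.0053988.
P(Central | evidence) = 0.000666 / 0.0053988 ≈ 0.123.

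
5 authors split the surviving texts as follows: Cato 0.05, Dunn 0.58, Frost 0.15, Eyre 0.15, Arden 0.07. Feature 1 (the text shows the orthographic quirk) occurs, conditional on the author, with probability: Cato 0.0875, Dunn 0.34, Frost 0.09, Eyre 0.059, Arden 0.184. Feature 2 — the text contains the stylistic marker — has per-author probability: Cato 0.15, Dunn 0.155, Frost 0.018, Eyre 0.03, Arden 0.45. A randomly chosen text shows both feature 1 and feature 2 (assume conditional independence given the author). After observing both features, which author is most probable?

Unnormalized posteriors (prior × likelihood):
  Cato: 0.05 × 0.0875 × 0.15 = 0.00065625
  Dunn: 0.58 × 0.34 × 0.155 = 0.030566
  Frost: 0.15 × 0.09 × 0.018 = 0.000243
  Eyre: 0.15 × 0.059 × 0.03 = 0.0002655
  Arden: 0.07 × 0.184 × 0.45 = 0.005796
Total = 0.03752675.
Largest term belongs to Dunn, so Dunn is most probable.

Dunn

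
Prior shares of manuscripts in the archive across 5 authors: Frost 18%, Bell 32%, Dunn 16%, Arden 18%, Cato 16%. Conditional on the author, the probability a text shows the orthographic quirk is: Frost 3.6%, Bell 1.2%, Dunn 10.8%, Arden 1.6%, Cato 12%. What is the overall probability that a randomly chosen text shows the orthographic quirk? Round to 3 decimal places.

By Bayes' rule, posterior ∝ prior × likelihood:
  Frost: 0.18 × 0.036 = 0.00648
  Bell: 0.32 × 0.012 = 0.00384
  Dunn: 0.16 × 0.108 = 0.01728
  Arden: 0.18 × 0.016 = 0.00288
  Cato: 0.16 × 0.12 = 0.0192
P(quirk) = 0.00648 + 0.00384 + 0.01728 + 0.00288 + 0.0192 = 0.04968 → 0.050.

0.050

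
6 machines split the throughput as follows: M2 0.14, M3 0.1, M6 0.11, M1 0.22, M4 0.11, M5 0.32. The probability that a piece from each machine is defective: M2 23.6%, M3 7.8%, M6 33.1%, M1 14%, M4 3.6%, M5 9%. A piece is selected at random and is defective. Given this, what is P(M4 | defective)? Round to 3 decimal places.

Compute prior × likelihood for every hypothesis:
  M2: 0.14 × 0.236 = 0.03304
  M3: 0.1 × 0.078 = 0.0078
  M6: 0.11 × 0.331 = 0.03641
  M1: 0.22 × 0.14 = 0.0308
  M4: 0.11 × 0.036 = 0.00396
  M5: 0.32 × 0.09 = 0.0288
Sum = 0.14081.
P(M4 | evidence) = 0.00396 / 0.14081 ≈ 0.028.

0.028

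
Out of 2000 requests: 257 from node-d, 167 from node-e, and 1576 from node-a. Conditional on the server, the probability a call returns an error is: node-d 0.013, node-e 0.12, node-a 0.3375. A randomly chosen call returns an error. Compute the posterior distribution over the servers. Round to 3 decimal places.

node-d 0.006, node-e 0.036, node-a 0.958

By Bayes' rule, posterior ∝ prior × likelihood:
  node-d: 0.1285 × 0.013 = 0.0016705
  node-e: 0.0835 × 0.12 = 0.01002
  node-a: 0.788 × 0.3375 = 0.26595
Normalizing constant = 0.2776405.
P(node-d | error) = 0.0016705/0.2776405 ≈ 0.006
P(node-e | error) = 0.01002/0.2776405 ≈ 0.036
P(node-a | error) = 0.26595/0.2776405 ≈ 0.958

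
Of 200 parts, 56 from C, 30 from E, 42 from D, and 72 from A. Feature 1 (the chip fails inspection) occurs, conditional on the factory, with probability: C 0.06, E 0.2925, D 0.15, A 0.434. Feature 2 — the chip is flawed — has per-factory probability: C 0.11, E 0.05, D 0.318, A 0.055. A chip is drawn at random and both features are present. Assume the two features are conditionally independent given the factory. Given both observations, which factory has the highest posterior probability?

Unnormalized posteriors (prior × likelihood):
  C: 0.28 × 0.06 × 0.11 = 0.001848
  E: 0.15 × 0.2925 × 0.05 = 0.00219375
  D: 0.21 × 0.15 × 0.318 = 0.010017
  A: 0.36 × 0.434 × 0.055 = 0.0085932
Total = 0.02265195.
Largest term belongs to D, so D is most probable.

D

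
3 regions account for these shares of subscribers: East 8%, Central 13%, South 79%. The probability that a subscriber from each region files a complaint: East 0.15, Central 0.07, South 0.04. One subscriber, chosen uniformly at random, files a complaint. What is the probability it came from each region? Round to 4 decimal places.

Compute prior × likelihood for every hypothesis:
  East: 0.08 × 0.15 = 0.012
  Central: 0.13 × 0.07 = 0.0091
  South: 0.79 × 0.04 = 0.0316
Total = 0.0527.
P(East | complaint) = 0.012/0.0527 ≈ 0.2277
P(Central | complaint) = 0.0091/0.0527 ≈ 0.1727
P(South | complaint) = 0.0316/0.0527 ≈ 0.5996

East 0.2277, Central 0.1727, South 0.5996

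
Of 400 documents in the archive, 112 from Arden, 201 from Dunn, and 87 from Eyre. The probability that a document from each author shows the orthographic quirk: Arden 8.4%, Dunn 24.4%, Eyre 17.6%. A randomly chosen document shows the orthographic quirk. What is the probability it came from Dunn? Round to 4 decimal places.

By Bayes' rule, posterior ∝ prior × likelihood:
  Arden: 0.28 × 0.084 = 0.02352
  Dunn: 0.5025 × 0.244 = 0.12261
  Eyre: 0.2175 × 0.176 = 0.03828
Sum = 0.18441.
P(Dunn | evidence) = 0.12261 / 0.18441 ≈ 0.6649.

0.6649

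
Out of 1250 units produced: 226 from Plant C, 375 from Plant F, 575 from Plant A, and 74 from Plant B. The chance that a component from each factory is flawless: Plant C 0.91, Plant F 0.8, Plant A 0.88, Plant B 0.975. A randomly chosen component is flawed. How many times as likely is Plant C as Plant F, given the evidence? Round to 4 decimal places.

0.2712

Taking complements, P(flawed | each) = Plant C 0.09, Plant F 0.2, Plant A 0.12, Plant B 0.025.
Unnormalized posteriors (prior × likelihood):
  Plant C: 0.1808 × 0.09 = 0.016272
  Plant F: 0.3 × 0.2 = 0.06
  Plant A: 0.46 × 0.12 = 0.0552
  Plant B: 0.0592 × 0.025 = 0.00148
Normalizing constant = 0.132952.
The ratio is 0.016272 / 0.06 (the normalizer cancels) = 0.2712.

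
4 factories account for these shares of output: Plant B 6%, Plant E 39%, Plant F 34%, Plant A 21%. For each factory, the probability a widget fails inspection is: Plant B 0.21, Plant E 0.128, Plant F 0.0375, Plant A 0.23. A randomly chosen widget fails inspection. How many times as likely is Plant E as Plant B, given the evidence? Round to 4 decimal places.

Prior × likelihood for each hypothesis:
  Plant B: 0.06 × 0.21 = 0.0126
  Plant E: 0.39 × 0.128 = 0.04992
  Plant F: 0.34 × 0.0375 = 0.01275
  Plant A: 0.21 × 0.23 = 0.0483
Total = 0.12357.
The ratio is 0.04992 / 0.0126 (the normalizer cancels) = 3.9619.

3.9619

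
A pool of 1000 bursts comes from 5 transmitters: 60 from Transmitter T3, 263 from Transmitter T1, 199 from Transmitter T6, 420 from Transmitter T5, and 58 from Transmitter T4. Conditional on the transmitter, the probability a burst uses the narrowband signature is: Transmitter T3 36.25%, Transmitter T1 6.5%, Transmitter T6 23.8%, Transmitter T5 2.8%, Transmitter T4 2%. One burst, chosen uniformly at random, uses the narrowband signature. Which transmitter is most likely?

Transmitter T6

Prior × likelihood for each hypothesis:
  Transmitter T3: 0.06 × 0.3625 = 0.02175
  Transmitter T1: 0.263 × 0.065 = 0.017095
  Transmitter T6: 0.199 × 0.238 = 0.047362
  Transmitter T5: 0.42 × 0.028 = 0.01176
  Transmitter T4: 0.058 × 0.02 = 0.00116
Sum = 0.099127.
Largest term belongs to Transmitter T6, so Transmitter T6 is most probable.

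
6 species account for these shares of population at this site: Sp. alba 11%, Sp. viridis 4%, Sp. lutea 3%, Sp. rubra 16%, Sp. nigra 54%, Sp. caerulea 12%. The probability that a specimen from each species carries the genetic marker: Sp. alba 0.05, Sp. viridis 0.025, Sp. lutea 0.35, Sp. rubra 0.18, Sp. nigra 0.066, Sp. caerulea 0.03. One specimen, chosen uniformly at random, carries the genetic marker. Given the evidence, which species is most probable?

Sp. nigra

Prior × likelihood for each hypothesis:
  Sp. alba: 0.11 × 0.05 = 0.0055
  Sp. viridis: 0.04 × 0.025 = 0.001
  Sp. lutea: 0.03 × 0.35 = 0.0105
  Sp. rubra: 0.16 × 0.18 = 0.0288
  Sp. nigra: 0.54 × 0.066 = 0.03564
  Sp. caerulea: 0.12 × 0.03 = 0.0036
Sum = 0.08504.
Largest term belongs to Sp. nigra, so Sp. nigra is most probable.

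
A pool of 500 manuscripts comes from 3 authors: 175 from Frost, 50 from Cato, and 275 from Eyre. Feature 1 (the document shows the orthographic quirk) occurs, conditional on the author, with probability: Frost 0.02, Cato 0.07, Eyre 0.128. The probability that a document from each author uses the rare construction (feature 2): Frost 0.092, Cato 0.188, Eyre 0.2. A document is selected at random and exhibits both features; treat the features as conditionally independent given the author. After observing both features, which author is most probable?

Prior × likelihood for each hypothesis:
  Frost: 0.35 × 0.02 × 0.092 = 0.000644
  Cato: 0.1 × 0.07 × 0.188 = 0.001316
  Eyre: 0.55 × 0.128 × 0.2 = 0.01408
Sum = 0.01604.
Largest term belongs to Eyre, so Eyre is most probable.

Eyre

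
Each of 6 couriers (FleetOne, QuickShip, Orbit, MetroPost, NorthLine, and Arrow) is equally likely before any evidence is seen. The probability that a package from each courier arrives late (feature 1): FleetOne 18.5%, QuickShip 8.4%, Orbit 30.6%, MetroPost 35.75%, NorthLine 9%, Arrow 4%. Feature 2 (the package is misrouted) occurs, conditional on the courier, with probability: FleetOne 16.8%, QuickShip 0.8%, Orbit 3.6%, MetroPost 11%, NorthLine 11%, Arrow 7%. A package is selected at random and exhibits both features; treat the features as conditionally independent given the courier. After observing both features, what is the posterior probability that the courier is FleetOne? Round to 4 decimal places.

With a uniform prior (1/6 each), posterior ∝ likelihood:
  FleetOne: 0.185 × 0.168 = 0.03108
  QuickShip: 0.084 × 0.008 = 0.000672
  Orbit: 0.306 × 0.036 = 0.011016
  MetroPost: 0.3575 × 0.11 = 0.039325
  NorthLine: 0.09 × 0.11 = 0.0099
  Arrow: 0.04 × 0.07 = 0.0028
Normalizing constant = 0.094793.
P(FleetOne | evidence) = 0.03108 / 0.094793 ≈ 0.3279.

0.3279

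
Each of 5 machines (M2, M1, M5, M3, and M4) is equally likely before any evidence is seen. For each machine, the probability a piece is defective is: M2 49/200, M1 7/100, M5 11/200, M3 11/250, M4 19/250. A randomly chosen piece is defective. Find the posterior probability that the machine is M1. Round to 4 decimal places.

0.1429

Since the prior is uniform, the posterior is proportional to the likelihood:
  M2: 0.245
  M1: 0.07
  M5: 0.055
  M3: 0.044
  M4: 0.076
Total = 0.49.
P(M1 | evidence) = 0.07 / 0.49 ≈ 0.1429.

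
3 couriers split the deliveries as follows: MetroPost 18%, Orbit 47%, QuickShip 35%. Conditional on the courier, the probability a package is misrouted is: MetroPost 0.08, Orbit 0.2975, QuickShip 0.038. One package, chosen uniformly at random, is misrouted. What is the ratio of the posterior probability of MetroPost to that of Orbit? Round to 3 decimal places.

0.103

Compute prior × likelihood for every hypothesis:
  MetroPost: 0.18 × 0.08 = 0.0144
  Orbit: 0.47 × 0.2975 = 0.139825
  QuickShip: 0.35 × 0.038 = 0.0133
Sum = 0.167525.
The ratio is 0.0144 / 0.139825 (the normalizer cancels) = 0.103.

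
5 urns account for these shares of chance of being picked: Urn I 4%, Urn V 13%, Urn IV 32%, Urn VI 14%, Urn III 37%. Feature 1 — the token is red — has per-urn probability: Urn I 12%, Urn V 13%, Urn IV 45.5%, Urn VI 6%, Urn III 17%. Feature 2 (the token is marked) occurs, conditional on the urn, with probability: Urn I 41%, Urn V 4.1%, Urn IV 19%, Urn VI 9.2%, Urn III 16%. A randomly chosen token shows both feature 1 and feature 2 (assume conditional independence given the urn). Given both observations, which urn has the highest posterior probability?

Unnormalized posteriors (prior × likelihood):
  Urn I: 0.04 × 0.12 × 0.41 = 0.001968
  Urn V: 0.13 × 0.13 × 0.041 = 0.0006929
  Urn IV: 0.32 × 0.455 × 0.19 = 0.027664
  Urn VI: 0.14 × 0.06 × 0.092 = 0.0007728
  Urn III: 0.37 × 0.17 × 0.16 = 0.010064
Normalizing constant = 0.0411617.
Largest term belongs to Urn IV, so Urn IV is most probable.

Urn IV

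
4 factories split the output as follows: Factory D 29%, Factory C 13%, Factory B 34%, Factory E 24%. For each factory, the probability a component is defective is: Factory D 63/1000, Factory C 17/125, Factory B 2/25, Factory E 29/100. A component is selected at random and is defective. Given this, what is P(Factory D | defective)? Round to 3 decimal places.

0.138

Compute prior × likelihood for every hypothesis:
  Factory D: 0.29 × 0.063 = 0.01827
  Factory C: 0.13 × 0.136 = 0.01768
  Factory B: 0.34 × 0.08 = 0.0272
  Factory E: 0.24 × 0.29 = 0.0696
Sum = 0.13275.
P(Factory D | evidence) = 0.01827 / 0.13275 ≈ 0.138.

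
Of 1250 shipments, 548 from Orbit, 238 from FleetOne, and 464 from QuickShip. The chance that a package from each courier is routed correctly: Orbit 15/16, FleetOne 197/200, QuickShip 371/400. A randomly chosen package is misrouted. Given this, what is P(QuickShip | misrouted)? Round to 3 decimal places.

Taking complements, P(misrouted | each) = Orbit 0.0625, FleetOne 0.015, QuickShip 0.0725.
Prior × likelihood for each hypothesis:
  Orbit: 0.4384 × 0.0625 = 0.0274
  FleetOne: 0.1904 × 0.015 = 0.002856
  QuickShip: 0.3712 × 0.0725 = 0.026912
Total = 0.057168.
P(QuickShip | evidence) = 0.026912 / 0.057168 ≈ 0.471.

0.471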